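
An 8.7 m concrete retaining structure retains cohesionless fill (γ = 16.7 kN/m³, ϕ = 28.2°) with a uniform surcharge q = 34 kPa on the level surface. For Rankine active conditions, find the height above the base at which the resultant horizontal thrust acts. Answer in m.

3.36 m

K_a = 0.3582.
Triangular part P₁ = ½K_aγH² = 226.4 at H/3 = 2.900 m; rectangular part P₂ = K_a q H = 106.0 at H/2 = 4.350 m.
ȳ = (P₁·2.900 + P₂·4.350)/(P₁+P₂) = 3.362 m.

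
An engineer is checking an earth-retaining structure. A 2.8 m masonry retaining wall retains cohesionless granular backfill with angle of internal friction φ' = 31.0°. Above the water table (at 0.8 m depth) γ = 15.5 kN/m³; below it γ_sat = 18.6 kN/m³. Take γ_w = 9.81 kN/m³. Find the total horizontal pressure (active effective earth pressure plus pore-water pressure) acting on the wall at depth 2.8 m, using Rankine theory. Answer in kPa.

29.2 kPa

K_a = (1 − sin φ)/(1 + sin φ) = 0.3201.
γ' = 18.6 − 9.81 = 8.790 kN/m³.
Effective vertical stress at 2.8 m: σ'_v = 15.5×0.8 + 8.790×2.00 = 29.98 kPa.
σ'_h = K_a σ'_v = 0.3201 × 29.98 = 9.597 kPa; u = γ_w × 2.00 = 19.62 kPa.
Total σ_h = 9.597 + 19.62 = 29.22 kPa.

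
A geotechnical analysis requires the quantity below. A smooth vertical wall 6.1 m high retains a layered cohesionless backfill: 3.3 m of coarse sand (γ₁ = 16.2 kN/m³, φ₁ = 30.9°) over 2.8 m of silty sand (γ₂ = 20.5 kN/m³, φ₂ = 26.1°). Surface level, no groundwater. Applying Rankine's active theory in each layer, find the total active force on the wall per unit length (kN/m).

118 kN/m

K_a1 = tan²(45°−30.9°/2) = 0.3214; K_a2 = tan²(45°−26.1°/2) = 0.3889.
Layer 1: σ at base = K_a1 γ₁ h₁ = 17.18 kPa; P₁ = ½×17.18×3.3 = 28.35.
Layer 2: σ_v at top = γ₁h₁ = 53.46; σ_h top = K_a2×53.46 = 20.79; σ_h base = K_a2×(53.46+20.5×2.8) = 43.12.
P₂ = ½(20.79+43.12)×2.8 = 89.48. Total P_a = 28.35+89.48 = 117.8 kN/m.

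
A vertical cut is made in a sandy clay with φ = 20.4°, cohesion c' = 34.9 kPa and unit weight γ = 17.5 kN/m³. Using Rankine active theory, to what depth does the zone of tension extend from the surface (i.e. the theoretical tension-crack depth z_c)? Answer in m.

K_a = tan²(45° − 20.4°/2) = 0.4831; √K_a = 0.6950.
The active pressure is zero where K_a γ z = 2c√K_a, so z_c = 2c/(γ√K_a) = 2×34.9/(17.5×0.6950) = 5.739 m.

5.74 m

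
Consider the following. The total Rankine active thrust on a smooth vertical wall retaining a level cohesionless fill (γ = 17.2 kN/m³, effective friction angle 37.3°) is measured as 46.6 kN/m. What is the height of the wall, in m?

K_a = 0.2453. P_a = ½ K_a γ H² ⇒ H = √(2P_a/(K_a γ)).
H = √(2×46.6/(0.2453×17.2)) = 4.700 m.

4.70 m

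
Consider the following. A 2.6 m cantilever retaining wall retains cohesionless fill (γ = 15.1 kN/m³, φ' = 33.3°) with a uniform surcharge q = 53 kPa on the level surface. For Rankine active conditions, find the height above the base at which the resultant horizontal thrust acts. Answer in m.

K_a = 0.2911.
Triangular part P₁ = ½K_aγH² = 14.86 at H/3 = 0.8667 m; rectangular part P₂ = K_a q H = 40.12 at H/2 = 1.300 m.
ȳ = (P₁·0.8667 + P₂·1.300)/(P₁+P₂) = 1.183 m.

1.18 m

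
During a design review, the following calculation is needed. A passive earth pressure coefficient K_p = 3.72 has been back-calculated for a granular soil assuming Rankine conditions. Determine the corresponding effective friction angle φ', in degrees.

K_p = (1+sin φ)/(1−sin φ) ⇒ sin φ = (K_p − 1)/(K_p + 1) = 0.5763.
φ = arcsin(0.5763) = 35.19°.

35.2°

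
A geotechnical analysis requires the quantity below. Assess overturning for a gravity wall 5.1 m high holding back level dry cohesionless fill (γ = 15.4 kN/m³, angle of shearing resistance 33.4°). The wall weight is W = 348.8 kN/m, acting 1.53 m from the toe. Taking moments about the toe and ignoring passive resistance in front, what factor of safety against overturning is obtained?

5.41

K_a = tan²(45° − 33.4°/2) = 0.2899.
P_a = ½K_aγH² = 0.5×0.2899×15.4×5.1² = 58.06 kN/m, acting at H/3 = 1.700 m above the base.
Overturning moment M_o = P_a × H/3 = 58.06 × 1.700 = 98.71.
Resisting moment M_r = W × 1.53 = 348.8 × 1.53 = 533.7.
FS_overturning = M_r/M_o = 533.7/98.71 = 5.406.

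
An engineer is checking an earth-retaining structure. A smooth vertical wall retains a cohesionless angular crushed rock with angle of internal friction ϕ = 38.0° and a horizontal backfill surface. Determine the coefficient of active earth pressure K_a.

K_a = (1 − sin φ)/(1 + sin φ) = (1 − sin 38.0°)/(1 + sin 38.0°) = 0.2379.

0.238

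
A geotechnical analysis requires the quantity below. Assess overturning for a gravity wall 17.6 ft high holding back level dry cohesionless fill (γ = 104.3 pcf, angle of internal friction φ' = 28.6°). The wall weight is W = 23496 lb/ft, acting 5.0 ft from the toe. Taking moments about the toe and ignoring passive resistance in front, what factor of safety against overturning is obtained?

3.52

K_a = tan²(45° − 28.6°/2) = 0.3525.
P_a = ½K_aγH² = 0.5×0.3525×104.3×17.6² = 5695 lb/ft, acting at H/3 = 5.867 ft above the base.
Overturning moment M_o = P_a × H/3 = 5695 × 5.867 = 33410.
Resisting moment M_r = W × 5.0 = 23496 × 5.0 = 117500.
FS_overturning = M_r/M_o = 117500/33410 = 3.516.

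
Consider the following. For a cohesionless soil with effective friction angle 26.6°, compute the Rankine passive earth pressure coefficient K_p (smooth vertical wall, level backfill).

2.62

K_p = (1 + sin φ)/(1 − sin φ) = tan²(45° + 26.6°/2) = 2.622.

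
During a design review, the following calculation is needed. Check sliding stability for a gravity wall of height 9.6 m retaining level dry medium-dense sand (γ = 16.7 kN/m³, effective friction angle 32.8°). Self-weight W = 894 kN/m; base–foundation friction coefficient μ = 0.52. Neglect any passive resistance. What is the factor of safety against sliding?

2.03

K_a = tan²(45° − 32.8°/2) = 0.2973.
P_a = ½K_aγH² = 0.5×0.2973×16.7×9.6² = 228.8 kN/m, acting at H/3 = 3.200 m above the base.
FS_sliding = μW / P_a = 0.52×894 / 228.8 = 2.032.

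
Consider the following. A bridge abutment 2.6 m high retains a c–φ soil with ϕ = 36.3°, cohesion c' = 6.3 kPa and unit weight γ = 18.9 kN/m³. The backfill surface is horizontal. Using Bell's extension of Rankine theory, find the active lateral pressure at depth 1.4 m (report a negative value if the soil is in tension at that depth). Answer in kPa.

K_a = (1 − sin φ)/(1 + sin φ) = 0.2563.
σ_a = K_a γ z − 2c√K_a = 0.2563×18.9×1.4 − 2×6.3×0.5062 = 0.4024 kPa.

0.402 kPa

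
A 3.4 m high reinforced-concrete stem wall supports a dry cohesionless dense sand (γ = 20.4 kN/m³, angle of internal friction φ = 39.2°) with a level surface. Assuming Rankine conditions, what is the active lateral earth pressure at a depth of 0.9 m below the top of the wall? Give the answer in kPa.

K_a = (1 − sin φ)/(1 + sin φ) = 0.2255.
σ_h = K_a γ z = 0.2255 × 20.4 × 0.9 = 4.140 kPa.

4.14 kPa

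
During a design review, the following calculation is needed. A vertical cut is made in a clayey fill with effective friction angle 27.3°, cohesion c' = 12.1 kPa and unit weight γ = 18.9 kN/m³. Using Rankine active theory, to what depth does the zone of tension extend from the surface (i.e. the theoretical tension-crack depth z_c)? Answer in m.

2.10 m

K_a = tan²(45° − 27.3°/2) = 0.3711; √K_a = 0.6092.
The active pressure is zero where K_a γ z = 2c√K_a, so z_c = 2c/(γ√K_a) = 2×12.1/(18.9×0.6092) = 2.102 m.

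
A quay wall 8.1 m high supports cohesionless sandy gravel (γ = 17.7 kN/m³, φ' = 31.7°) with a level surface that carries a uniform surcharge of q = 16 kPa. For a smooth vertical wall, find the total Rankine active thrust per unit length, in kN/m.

K_a = tan²(45° − φ/2) = 0.3111.
Soil triangle: ½ K_a γ H² = 0.5×0.3111×17.7×8.1² = 180.6 kN/m.
Surcharge rectangle: K_a q H = 0.3111×16×8.1 = 40.31 kN/m.
Total = 180.6 + 40.31 = 220.9 kN/m.

221 kN/m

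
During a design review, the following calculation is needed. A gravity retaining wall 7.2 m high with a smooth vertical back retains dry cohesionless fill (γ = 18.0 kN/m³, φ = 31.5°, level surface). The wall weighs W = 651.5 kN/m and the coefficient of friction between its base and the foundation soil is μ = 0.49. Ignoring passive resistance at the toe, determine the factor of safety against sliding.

2.18

K_a = tan²(45° − 31.5°/2) = 0.3136.
P_a = ½K_aγH² = 0.5×0.3136×18.0×7.2² = 146.3 kN/m, acting at H/3 = 2.400 m above the base.
FS_sliding = μW / P_a = 0.49×651.5 / 146.3 = 2.182.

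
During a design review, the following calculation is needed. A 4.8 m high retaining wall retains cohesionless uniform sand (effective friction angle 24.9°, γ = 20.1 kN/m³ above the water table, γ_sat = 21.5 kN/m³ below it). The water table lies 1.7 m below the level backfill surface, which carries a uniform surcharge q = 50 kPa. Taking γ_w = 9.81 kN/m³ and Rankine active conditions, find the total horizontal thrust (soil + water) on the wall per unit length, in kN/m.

223 kN/m

K_a = tan²(45° − φ/2) = 0.4074.
γ' = 21.5 − 9.81 = 11.69 kN/m³. h₂ = H − d_w = 3.1 m.
σ'_h: at surface K_a·q = 20.37; at WT K_a(q+γd_w) = 34.29; at base K_a(q+γd_w+γ'h₂) = 49.06 kPa.
P₁ = ½(20.37+34.29)×1.7 = 46.46; P₂ = ½(34.29+49.06)×3.1 = 129.2; P_w = ½γ_w h₂² = 47.14.
Total = 46.46+129.2+47.14 = 222.8 kN/m.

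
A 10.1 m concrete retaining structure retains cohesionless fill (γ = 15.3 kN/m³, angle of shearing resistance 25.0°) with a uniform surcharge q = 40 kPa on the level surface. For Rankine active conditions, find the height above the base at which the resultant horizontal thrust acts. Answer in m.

3.94 m

K_a = 0.4059.
Triangular part P₁ = ½K_aγH² = 316.7 at H/3 = 3.367 m; rectangular part P₂ = K_a q H = 164.0 at H/2 = 5.050 m.
ȳ = (P₁·3.367 + P₂·5.050)/(P₁+P₂) = 3.941 m.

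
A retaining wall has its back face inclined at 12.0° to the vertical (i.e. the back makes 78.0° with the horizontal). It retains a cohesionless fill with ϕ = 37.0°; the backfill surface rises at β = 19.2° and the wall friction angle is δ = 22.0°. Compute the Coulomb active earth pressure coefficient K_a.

0.423

K_a = sin²(α+φ) / [sin²α · sin(α−δ) · (1 + √{sin(φ+δ)sin(φ−β) / (sin(α−δ)sin(α+β))})²].
With α = 78.0°, φ = 37.0°, δ = 22.0°, β = 19.2°: K_a = 0.4231.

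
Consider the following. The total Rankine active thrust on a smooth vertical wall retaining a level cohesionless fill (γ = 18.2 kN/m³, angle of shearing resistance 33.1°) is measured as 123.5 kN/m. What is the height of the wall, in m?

6.80 m

K_a = 0.2936. P_a = ½ K_a γ H² ⇒ H = √(2P_a/(K_a γ)).
H = √(2×123.5/(0.2936×18.2)) = 6.799 m.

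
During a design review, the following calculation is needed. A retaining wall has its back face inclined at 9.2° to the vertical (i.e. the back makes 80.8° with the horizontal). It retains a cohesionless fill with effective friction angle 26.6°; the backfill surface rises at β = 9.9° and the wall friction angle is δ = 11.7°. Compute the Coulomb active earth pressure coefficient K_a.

K_a = sin²(α+φ) / [sin²α · sin(α−δ) · (1 + √{sin(φ+δ)sin(φ−β) / (sin(α−δ)sin(α+β))})²].
With α = 80.8°, φ = 26.6°, δ = 11.7°, β = 9.9°: K_a = 0.4846.

0.485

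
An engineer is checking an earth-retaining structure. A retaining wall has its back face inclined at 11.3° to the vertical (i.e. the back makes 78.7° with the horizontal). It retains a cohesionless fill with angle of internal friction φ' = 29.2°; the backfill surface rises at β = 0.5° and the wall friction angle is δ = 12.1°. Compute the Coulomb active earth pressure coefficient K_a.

0.404

K_a = sin²(α+φ) / [sin²α · sin(α−δ) · (1 + √{sin(φ+δ)sin(φ−β) / (sin(α−δ)sin(α+β))})²].
With α = 78.7°, φ = 29.2°, δ = 12.1°, β = 0.5°: K_a = 0.4044.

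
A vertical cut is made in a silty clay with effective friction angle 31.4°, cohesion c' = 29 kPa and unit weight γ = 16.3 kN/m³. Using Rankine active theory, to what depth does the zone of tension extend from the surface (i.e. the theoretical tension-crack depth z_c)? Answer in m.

6.34 m

K_a = tan²(45° − 31.4°/2) = 0.3149; √K_a = 0.5612.
The active pressure is zero where K_a γ z = 2c√K_a, so z_c = 2c/(γ√K_a) = 2×29/(16.3×0.5612) = 6.341 m.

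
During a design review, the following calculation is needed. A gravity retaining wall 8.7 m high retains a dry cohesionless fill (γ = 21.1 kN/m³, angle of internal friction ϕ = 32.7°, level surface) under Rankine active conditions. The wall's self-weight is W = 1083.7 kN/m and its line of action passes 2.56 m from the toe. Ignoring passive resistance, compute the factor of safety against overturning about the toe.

4.01

K_a = tan²(45° − 32.7°/2) = 0.2985.
P_a = ½K_aγH² = 0.5×0.2985×21.1×8.7² = 238.4 kN/m, acting at H/3 = 2.900 m above the base.
Overturning moment M_o = P_a × H/3 = 238.4 × 2.900 = 691.2.
Resisting moment M_r = W × 2.56 = 1083.7 × 2.56 = 2774.
FS_overturning = M_r/M_o = 2774/691.2 = 4.013.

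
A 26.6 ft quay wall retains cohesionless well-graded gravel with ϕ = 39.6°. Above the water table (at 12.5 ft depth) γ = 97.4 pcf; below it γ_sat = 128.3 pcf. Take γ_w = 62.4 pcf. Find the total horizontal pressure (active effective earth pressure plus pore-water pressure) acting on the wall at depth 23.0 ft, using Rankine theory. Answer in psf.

K_a = (1 − sin φ)/(1 + sin φ) = 0.2214.
γ' = 128.3 − 62.4 = 65.90 pcf.
Effective vertical stress at 23.0 ft: σ'_v = 97.4×12.5 + 65.90×10.5 = 1909 psf.
σ'_h = K_a σ'_v = 0.2214 × 1909 = 422.8 psf; u = γ_w × 10.5 = 655.2 psf.
Total σ_h = 422.8 + 655.2 = 1078 psf.

1080 psf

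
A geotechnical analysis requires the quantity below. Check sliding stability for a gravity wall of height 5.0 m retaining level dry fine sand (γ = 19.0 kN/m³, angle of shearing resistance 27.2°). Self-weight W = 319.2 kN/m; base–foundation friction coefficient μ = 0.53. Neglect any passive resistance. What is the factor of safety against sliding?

1.91

K_a = tan²(45° − 27.2°/2) = 0.3726.
P_a = ½K_aγH² = 0.5×0.3726×19.0×5.0² = 88.49 kN/m, acting at H/3 = 1.667 m above the base.
FS_sliding = μW / P_a = 0.53×319.2 / 88.49 = 1.912.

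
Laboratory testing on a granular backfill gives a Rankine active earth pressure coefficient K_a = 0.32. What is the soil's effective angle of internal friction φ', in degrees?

31.0°

K_a = tan²(45° − φ/2) ⇒ 45° − φ/2 = arctan(√0.32) = 29.50°.
φ = 2(45° − 29.50°) = 31.01°.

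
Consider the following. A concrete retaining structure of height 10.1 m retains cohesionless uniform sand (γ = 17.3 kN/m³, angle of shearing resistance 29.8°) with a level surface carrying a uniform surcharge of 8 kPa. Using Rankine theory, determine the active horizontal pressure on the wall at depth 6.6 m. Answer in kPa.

K_a = (1 − sin φ)/(1 + sin φ) = 0.3360.
σ_v = γz + q = 17.3 × 6.6 + 8 = 122.2 kPa.
σ_h = K_a σ_v = 0.3360 × 122.2 = 41.06 kPa.

41.1 kPa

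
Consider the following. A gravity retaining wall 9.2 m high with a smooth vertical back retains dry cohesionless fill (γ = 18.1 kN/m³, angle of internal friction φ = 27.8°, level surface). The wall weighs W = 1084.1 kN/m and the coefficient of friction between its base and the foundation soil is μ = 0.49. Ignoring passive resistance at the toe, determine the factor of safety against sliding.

K_a = tan²(45° − 27.8°/2) = 0.3639.
P_a = ½K_aγH² = 0.5×0.3639×18.1×9.2² = 278.7 kN/m, acting at H/3 = 3.067 m above the base.
FS_sliding = μW / P_a = 0.49×1084.1 / 278.7 = 1.906.

1.91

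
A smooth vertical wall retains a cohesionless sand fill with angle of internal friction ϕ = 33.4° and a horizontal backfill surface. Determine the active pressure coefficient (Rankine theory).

K_a = (1 − sin φ)/(1 + sin φ) = (1 − sin 33.4°)/(1 + sin 33.4°) = 0.2899.

0.290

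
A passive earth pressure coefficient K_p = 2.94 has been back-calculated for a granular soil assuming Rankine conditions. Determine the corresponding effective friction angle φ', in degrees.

29.5°

K_p = (1+sin φ)/(1−sin φ) ⇒ sin φ = (K_p − 1)/(K_p + 1) = 0.4924.
φ = arcsin(0.4924) = 29.50°.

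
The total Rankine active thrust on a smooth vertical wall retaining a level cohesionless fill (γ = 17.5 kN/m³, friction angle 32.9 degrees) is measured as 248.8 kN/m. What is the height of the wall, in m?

9.80 m

K_a = 0.2960. P_a = ½ K_a γ H² ⇒ H = √(2P_a/(K_a γ)).
H = √(2×248.8/(0.2960×17.5)) = 9.801 m.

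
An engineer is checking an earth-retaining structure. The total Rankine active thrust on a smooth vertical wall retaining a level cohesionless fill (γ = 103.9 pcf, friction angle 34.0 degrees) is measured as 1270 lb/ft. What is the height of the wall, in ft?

9.30 ft

K_a = 0.2827. P_a = ½ K_a γ H² ⇒ H = √(2P_a/(K_a γ)).
H = √(2×1270/(0.2827×103.9)) = 9.299 ft.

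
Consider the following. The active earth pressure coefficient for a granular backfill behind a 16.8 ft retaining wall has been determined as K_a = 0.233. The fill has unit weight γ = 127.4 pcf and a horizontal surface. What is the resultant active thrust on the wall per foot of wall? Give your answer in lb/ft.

P = ½ K_a γ H² = 0.5 × 0.233 × 127.4 × 16.8² = 4189 lb/ft.

4190 lb/ft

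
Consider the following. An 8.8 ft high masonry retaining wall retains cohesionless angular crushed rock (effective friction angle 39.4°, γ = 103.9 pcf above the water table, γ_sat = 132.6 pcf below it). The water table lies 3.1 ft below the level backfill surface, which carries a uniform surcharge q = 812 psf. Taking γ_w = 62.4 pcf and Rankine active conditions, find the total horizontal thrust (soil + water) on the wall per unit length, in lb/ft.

K_a = tan²(45° − φ/2) = 0.2234.
γ' = 132.6 − 62.4 = 70.20 pcf. h₂ = H − d_w = 5.7 ft.
σ'_h: at surface K_a·q = 181.4; at WT K_a(q+γd_w) = 253.4; at base K_a(q+γd_w+γ'h₂) = 342.8 psf.
P₁ = ½(181.4+253.4)×3.1 = 674.0; P₂ = ½(253.4+342.8)×5.7 = 1699; P_w = ½γ_w h₂² = 1014.
Total = 674.0+1699+1014 = 3387 lb/ft.

3390 lb/ft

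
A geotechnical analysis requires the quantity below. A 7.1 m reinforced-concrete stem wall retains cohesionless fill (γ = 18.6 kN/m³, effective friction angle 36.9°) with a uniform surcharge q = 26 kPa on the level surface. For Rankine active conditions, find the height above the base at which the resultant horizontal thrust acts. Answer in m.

2.70 m

K_a = 0.2497.
Triangular part P₁ = ½K_aγH² = 117.0 at H/3 = 2.367 m; rectangular part P₂ = K_a q H = 46.09 at H/2 = 3.550 m.
ȳ = (P₁·2.367 + P₂·3.550)/(P₁+P₂) = 2.701 m.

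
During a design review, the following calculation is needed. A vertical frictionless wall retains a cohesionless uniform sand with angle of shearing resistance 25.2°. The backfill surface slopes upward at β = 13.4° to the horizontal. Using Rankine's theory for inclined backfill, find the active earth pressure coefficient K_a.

0.450

K_a = cos β · (cos β − √(cos²β − cos²φ)) / (cos β + √(cos²β − cos²φ)).
cos β = 0.9728, cos φ = 0.9048, √(cos²β − cos²φ) = 0.3572.
K_a = 0.9728 × (0.9728 − 0.3572)/(0.9728 + 0.3572) = 0.4503.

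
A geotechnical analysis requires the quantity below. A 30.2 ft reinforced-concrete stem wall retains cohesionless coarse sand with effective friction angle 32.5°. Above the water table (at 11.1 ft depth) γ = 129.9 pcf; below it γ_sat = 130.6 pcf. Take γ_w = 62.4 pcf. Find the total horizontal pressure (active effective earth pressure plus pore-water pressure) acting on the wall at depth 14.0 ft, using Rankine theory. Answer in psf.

674 psf

K_a = (1 − sin φ)/(1 + sin φ) = 0.3010.
γ' = 130.6 − 62.4 = 68.20 pcf.
Effective vertical stress at 14.0 ft: σ'_v = 129.9×11.1 + 68.20×2.90 = 1640 psf.
σ'_h = K_a σ'_v = 0.3010 × 1640 = 493.5 psf; u = γ_w × 2.90 = 181.0 psf.
Total σ_h = 493.5 + 181.0 = 674.5 psf.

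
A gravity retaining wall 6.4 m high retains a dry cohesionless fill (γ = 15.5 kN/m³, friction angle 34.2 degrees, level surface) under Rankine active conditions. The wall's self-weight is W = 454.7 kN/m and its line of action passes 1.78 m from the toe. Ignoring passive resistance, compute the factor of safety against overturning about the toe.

K_a = tan²(45° − 34.2°/2) = 0.2803.
P_a = ½K_aγH² = 0.5×0.2803×15.5×6.4² = 88.99 kN/m, acting at H/3 = 2.133 m above the base.
Overturning moment M_o = P_a × H/3 = 88.99 × 2.133 = 189.8.
Resisting moment M_r = W × 1.78 = 454.7 × 1.78 = 809.4.
FS_overturning = M_r/M_o = 809.4/189.8 = 4.263.

4.26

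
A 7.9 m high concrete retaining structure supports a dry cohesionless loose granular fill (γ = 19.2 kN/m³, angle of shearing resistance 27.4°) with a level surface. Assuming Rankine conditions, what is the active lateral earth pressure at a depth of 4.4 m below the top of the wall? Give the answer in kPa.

K_a = (1 − sin φ)/(1 + sin φ) = 0.3697.
σ_h = K_a γ z = 0.3697 × 19.2 × 4.4 = 31.23 kPa.

31.2 kPa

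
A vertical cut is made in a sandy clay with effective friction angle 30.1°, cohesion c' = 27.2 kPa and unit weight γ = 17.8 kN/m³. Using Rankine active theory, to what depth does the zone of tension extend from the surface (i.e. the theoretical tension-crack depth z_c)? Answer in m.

K_a = tan²(45° − 30.1°/2) = 0.3320; √K_a = 0.5762.
The active pressure is zero where K_a γ z = 2c√K_a, so z_c = 2c/(γ√K_a) = 2×27.2/(17.8×0.5762) = 5.304 m.

5.30 m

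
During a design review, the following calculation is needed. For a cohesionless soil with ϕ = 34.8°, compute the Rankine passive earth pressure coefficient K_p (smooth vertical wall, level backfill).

K_p = (1 + sin φ)/(1 − sin φ) = tan²(45° + 34.8°/2) = 3.659.

3.66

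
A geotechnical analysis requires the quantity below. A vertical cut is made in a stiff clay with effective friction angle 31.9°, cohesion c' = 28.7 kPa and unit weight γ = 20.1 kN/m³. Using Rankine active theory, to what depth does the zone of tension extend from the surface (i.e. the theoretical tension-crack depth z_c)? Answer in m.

K_a = tan²(45° − 31.9°/2) = 0.3085; √K_a = 0.5555.
The active pressure is zero where K_a γ z = 2c√K_a, so z_c = 2c/(γ√K_a) = 2×28.7/(20.1×0.5555) = 5.141 m.

5.14 m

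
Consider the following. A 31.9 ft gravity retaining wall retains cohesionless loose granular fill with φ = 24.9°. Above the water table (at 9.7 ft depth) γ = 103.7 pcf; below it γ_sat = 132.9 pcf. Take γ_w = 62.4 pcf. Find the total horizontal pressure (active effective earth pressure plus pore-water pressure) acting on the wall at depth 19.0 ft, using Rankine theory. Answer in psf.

K_a = (1 − sin φ)/(1 + sin φ) = 0.4074.
γ' = 132.9 − 62.4 = 70.50 pcf.
Effective vertical stress at 19.0 ft: σ'_v = 103.7×9.7 + 70.50×9.30 = 1662 psf.
σ'_h = K_a σ'_v = 0.4074 × 1662 = 677.0 psf; u = γ_w × 9.30 = 580.3 psf.
Total σ_h = 677.0 + 580.3 = 1257 psf.

1260 psf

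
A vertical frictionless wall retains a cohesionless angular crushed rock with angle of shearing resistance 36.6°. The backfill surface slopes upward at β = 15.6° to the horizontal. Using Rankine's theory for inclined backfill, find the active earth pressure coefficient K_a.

0.278

K_a = cos β · (cos β − √(cos²β − cos²φ)) / (cos β + √(cos²β − cos²φ)).
cos β = 0.9632, cos φ = 0.8028, √(cos²β − cos²φ) = 0.5321.
K_a = 0.9632 × (0.9632 − 0.5321)/(0.9632 + 0.5321) = 0.2776.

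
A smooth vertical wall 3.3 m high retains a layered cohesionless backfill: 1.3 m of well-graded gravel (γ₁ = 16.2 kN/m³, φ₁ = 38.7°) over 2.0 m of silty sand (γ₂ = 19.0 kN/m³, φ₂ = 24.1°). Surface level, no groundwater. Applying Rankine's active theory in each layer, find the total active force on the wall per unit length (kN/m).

K_a1 = tan²(45°−38.7°/2) = 0.2306; K_a2 = tan²(45°−24.1°/2) = 0.4201.
Layer 1: σ at base = K_a1 γ₁ h₁ = 4.856 kPa; P₁ = ½×4.856×1.3 = 3.156.
Layer 2: σ_v at top = γ₁h₁ = 21.06; σ_h top = K_a2×21.06 = 8.848; σ_h base = K_a2×(21.06+19.0×2.0) = 24.81.
P₂ = ½(8.848+24.81)×2.0 = 33.66. Total P_a = 3.156+33.66 = 36.82 kN/m.

36.8 kN/m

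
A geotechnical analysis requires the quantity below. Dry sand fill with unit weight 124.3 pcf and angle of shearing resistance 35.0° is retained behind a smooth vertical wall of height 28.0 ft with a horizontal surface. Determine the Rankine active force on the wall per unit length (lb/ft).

K_a = tan²(45° − φ/2) = 0.2710.
P_a = ½ K_a γ H² = 0.5 × 0.2710 × 124.3 × 28.0² = 13200 lb/ft.

13200 lb/ft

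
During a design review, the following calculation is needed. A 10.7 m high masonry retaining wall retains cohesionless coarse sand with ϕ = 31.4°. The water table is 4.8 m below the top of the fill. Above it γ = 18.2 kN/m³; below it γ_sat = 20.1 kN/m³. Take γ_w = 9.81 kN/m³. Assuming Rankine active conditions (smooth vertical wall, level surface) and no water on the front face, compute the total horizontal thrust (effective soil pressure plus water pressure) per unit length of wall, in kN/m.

455 kN/m

K_a = tan²(45° − φ/2) = 0.3149.
γ' = 20.1 − 9.81 = 10.29 kN/m³. Depth below WT = 5.9 m.
σ'_h at WT = K_a γ d_w = 27.51 kPa; at base = 27.51 + K_a γ' × 5.9 = 46.63 kPa.
P₁ (0–4.8 m) = ½×27.51×4.8 = 66.03. P₂ (4.8–10.7 m) = ½(27.51+46.63)×5.9 = 218.7.
P_w = ½ γ_w h₂² = 0.5×9.81×5.9² = 170.7. Total = 66.03+218.7+170.7 = 455.5 kN/m.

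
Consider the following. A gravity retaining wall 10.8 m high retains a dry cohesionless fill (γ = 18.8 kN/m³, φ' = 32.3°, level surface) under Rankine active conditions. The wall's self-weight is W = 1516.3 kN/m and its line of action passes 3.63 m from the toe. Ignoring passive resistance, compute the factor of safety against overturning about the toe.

4.59

K_a = tan²(45° − 32.3°/2) = 0.3035.
P_a = ½K_aγH² = 0.5×0.3035×18.8×10.8² = 332.7 kN/m, acting at H/3 = 3.600 m above the base.
Overturning moment M_o = P_a × H/3 = 332.7 × 3.600 = 1198.
Resisting moment M_r = W × 3.63 = 1516.3 × 3.63 = 5504.
FS_overturning = M_r/M_o = 5504/1198 = 4.595.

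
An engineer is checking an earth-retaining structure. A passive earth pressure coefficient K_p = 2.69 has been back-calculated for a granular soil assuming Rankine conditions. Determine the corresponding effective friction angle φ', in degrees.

K_p = (1+sin φ)/(1−sin φ) ⇒ sin φ = (K_p − 1)/(K_p + 1) = 0.4580.
φ = arcsin(0.4580) = 27.26°.

27.3°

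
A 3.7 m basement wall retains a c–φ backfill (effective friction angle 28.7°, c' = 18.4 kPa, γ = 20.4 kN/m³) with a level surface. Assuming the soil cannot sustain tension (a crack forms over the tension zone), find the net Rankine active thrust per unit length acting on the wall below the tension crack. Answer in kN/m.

K_a = 0.3511; √K_a = 0.5926.
Tension-crack depth z_c = 2c/(γ√K_a) = 2×18.4/(20.4×0.5926) = 3.044 m.
σ_a at base = K_a γ H − 2c√K_a = 0.3511×20.4×3.7 − 2×18.4×0.5926 = 4.698 kPa.
P_a = ½ × 4.698 × (H − z_c) = 0.5×4.698×0.6558 = 1.540 kN/m.

1.54 kN/m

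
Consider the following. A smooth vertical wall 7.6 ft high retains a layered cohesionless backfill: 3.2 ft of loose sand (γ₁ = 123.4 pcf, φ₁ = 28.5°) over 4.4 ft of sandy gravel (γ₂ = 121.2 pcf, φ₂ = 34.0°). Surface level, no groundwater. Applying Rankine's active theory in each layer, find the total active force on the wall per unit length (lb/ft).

K_a1 = tan²(45°−28.5°/2) = 0.3540; K_a2 = tan²(45°−34.0°/2) = 0.2827.
Layer 1: σ at base = K_a1 γ₁ h₁ = 139.8 psf; P₁ = ½×139.8×3.2 = 223.6.
Layer 2: σ_v at top = γ₁h₁ = 394.9; σ_h top = K_a2×394.9 = 111.6; σ_h base = K_a2×(394.9+121.2×4.4) = 262.4.
P₂ = ½(111.6+262.4)×4.4 = 822.9. Total P_a = 223.6+822.9 = 1047 lb/ft.

1050 lb/ft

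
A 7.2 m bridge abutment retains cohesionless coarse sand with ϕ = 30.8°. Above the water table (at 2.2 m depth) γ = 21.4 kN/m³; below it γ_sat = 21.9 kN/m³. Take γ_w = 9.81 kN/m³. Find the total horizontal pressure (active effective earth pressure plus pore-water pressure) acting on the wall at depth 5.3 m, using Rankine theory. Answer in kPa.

K_a = (1 − sin φ)/(1 + sin φ) = 0.3227.
γ' = 21.9 − 9.81 = 12.09 kN/m³.
Effective vertical stress at 5.3 m: σ'_v = 21.4×2.2 + 12.09×3.10 = 84.56 kPa.
σ'_h = K_a σ'_v = 0.3227 × 84.56 = 27.29 kPa; u = γ_w × 3.10 = 30.41 kPa.
Total σ_h = 27.29 + 30.41 = 57.70 kPa.

57.7 kPa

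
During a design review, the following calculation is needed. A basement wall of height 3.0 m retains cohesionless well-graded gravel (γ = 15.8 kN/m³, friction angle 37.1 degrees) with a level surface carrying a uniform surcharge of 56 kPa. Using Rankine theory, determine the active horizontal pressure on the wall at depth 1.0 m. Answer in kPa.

K_a = (1 − sin φ)/(1 + sin φ) = 0.2475.
σ_v = γz + q = 15.8 × 1.0 + 56 = 71.80 kPa.
σ_h = K_a σ_v = 0.2475 × 71.80 = 17.77 kPa.

17.8 kPa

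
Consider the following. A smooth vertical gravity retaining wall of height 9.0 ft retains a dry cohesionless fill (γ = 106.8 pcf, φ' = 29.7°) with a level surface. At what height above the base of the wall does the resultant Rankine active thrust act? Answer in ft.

3.00 ft

K_a = 0.3374.
The pressure distribution is triangular, so the resultant acts at H/3 above the base = 9.0/3 = 3.000 ft.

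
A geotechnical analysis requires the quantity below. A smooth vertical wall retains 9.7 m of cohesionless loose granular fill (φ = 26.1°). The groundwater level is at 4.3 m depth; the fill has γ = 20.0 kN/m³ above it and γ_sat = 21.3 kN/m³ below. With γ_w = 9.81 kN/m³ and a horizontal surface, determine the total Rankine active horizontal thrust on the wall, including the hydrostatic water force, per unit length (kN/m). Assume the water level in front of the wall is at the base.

461 kN/m

K_a = tan²(45° − φ/2) = 0.3889.
γ' = 21.3 − 9.81 = 11.49 kN/m³. Depth below WT = 5.4 m.
σ'_h at WT = K_a γ d_w = 33.45 kPa; at base = 33.45 + K_a γ' × 5.4 = 57.58 kPa.
P₁ (0–4.3 m) = ½×33.45×4.3 = 71.92. P₂ (4.3–9.7 m) = ½(33.45+57.58)×5.4 = 245.8.
P_w = ½ γ_w h₂² = 0.5×9.81×5.4² = 143.0. Total = 71.92+245.8+143.0 = 460.7 kN/m.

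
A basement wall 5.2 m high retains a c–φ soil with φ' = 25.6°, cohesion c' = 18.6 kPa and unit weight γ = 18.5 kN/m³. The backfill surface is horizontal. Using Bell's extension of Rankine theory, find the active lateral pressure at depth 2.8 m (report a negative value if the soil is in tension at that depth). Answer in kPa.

K_a = (1 − sin φ)/(1 + sin φ) = 0.3966.
σ_a = K_a γ z − 2c√K_a = 0.3966×18.5×2.8 − 2×18.6×0.6297 = -2.884 kPa.

-2.88 kPa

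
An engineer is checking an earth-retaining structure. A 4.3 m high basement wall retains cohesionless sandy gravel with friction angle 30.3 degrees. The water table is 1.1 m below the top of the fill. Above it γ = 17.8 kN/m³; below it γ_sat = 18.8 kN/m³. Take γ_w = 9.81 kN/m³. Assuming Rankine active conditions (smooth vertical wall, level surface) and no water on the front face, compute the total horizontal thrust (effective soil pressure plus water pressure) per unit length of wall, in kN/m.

K_a = tan²(45° − φ/2) = 0.3293.
γ' = 18.8 − 9.81 = 8.990 kN/m³. Depth below WT = 3.2 m.
σ'_h at WT = K_a γ d_w = 6.448 kPa; at base = 6.448 + K_a γ' × 3.2 = 15.92 kPa.
P₁ (0–1.1 m) = ½×6.448×1.1 = 3.546. P₂ (1.1–4.3 m) = ½(6.448+15.92)×3.2 = 35.79.
P_w = ½ γ_w h₂² = 0.5×9.81×3.2² = 50.23. Total = 3.546+35.79+50.23 = 89.57 kN/m.

89.6 kN/m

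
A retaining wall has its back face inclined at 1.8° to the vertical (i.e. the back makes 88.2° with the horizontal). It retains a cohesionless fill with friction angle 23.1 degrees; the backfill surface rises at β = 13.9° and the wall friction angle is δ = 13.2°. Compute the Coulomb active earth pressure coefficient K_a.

K_a = sin²(α+φ) / [sin²α · sin(α−δ) · (1 + √{sin(φ+δ)sin(φ−β) / (sin(α−δ)sin(α+β))})²].
With α = 88.2°, φ = 23.1°, δ = 13.2°, β = 13.9°: K_a = 0.5190.

0.519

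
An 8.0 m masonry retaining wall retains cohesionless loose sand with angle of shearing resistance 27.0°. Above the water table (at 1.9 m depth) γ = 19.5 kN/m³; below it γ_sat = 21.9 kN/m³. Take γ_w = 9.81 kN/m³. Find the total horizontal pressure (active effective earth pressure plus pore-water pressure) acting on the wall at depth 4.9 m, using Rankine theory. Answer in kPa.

57.0 kPa

K_a = (1 − sin φ)/(1 + sin φ) = 0.3755.
γ' = 21.9 − 9.81 = 12.09 kN/m³.
Effective vertical stress at 4.9 m: σ'_v = 19.5×1.9 + 12.09×3.00 = 73.32 kPa.
σ'_h = K_a σ'_v = 0.3755 × 73.32 = 27.53 kPa; u = γ_w × 3.00 = 29.43 kPa.
Total σ_h = 27.53 + 29.43 = 56.96 kPa.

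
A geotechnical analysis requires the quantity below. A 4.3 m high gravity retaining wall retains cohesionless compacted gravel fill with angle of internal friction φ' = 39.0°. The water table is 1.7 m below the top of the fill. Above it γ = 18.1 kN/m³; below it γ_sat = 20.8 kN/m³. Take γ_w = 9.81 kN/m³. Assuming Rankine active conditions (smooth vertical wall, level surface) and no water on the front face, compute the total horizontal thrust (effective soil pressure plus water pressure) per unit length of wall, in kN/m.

65.8 kN/m

K_a = tan²(45° − φ/2) = 0.2275.
γ' = 20.8 − 9.81 = 10.99 kN/m³. Depth below WT = 2.6 m.
σ'_h at WT = K_a γ d_w = 7.000 kPa; at base = 7.000 + K_a γ' × 2.6 = 13.50 kPa.
P₁ (0–1.7 m) = ½×7.000×1.7 = 5.950. P₂ (1.7–4.3 m) = ½(7.000+13.50)×2.6 = 26.65.
P_w = ½ γ_w h₂² = 0.5×9.81×2.6² = 33.16. Total = 5.950+26.65+33.16 = 65.76 kN/m.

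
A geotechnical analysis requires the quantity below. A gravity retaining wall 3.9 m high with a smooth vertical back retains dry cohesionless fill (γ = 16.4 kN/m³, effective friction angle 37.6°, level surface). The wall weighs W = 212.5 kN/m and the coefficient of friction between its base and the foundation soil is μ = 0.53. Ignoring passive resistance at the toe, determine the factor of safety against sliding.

K_a = tan²(45° − 37.6°/2) = 0.2421.
P_a = ½K_aγH² = 0.5×0.2421×16.4×3.9² = 30.20 kN/m, acting at H/3 = 1.300 m above the base.
FS_sliding = μW / P_a = 0.53×212.5 / 30.20 = 3.730.

3.73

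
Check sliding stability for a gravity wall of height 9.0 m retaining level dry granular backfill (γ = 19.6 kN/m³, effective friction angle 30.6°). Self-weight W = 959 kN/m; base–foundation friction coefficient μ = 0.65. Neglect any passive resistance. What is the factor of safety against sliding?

2.41

K_a = tan²(45° − 30.6°/2) = 0.3253.
P_a = ½K_aγH² = 0.5×0.3253×19.6×9.0² = 258.3 kN/m, acting at H/3 = 3.000 m above the base.
FS_sliding = μW / P_a = 0.65×959 / 258.3 = 2.414.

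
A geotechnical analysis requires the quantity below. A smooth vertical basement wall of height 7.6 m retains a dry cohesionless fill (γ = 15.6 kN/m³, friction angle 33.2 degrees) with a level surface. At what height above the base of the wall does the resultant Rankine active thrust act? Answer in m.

K_a = 0.2924.
The pressure distribution is triangular, so the resultant acts at H/3 above the base = 7.6/3 = 2.533 m.

2.53 m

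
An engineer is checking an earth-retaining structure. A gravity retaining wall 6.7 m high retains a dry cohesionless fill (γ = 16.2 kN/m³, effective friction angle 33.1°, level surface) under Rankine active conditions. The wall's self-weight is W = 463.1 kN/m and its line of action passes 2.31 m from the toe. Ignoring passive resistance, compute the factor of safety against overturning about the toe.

4.49

K_a = tan²(45° − 33.1°/2) = 0.2936.
P_a = ½K_aγH² = 0.5×0.2936×16.2×6.7² = 106.7 kN/m, acting at H/3 = 2.233 m above the base.
Overturning moment M_o = P_a × H/3 = 106.7 × 2.233 = 238.4.
Resisting moment M_r = W × 2.31 = 463.1 × 2.31 = 1070.
FS_overturning = M_r/M_o = 1070/238.4 = 4.487.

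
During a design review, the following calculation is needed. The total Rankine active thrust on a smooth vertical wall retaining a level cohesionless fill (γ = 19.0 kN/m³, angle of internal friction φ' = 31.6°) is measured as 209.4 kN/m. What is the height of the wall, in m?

8.40 m

K_a = 0.3123. P_a = ½ K_a γ H² ⇒ H = √(2P_a/(K_a γ)).
H = √(2×209.4/(0.3123×19.0)) = 8.401 m.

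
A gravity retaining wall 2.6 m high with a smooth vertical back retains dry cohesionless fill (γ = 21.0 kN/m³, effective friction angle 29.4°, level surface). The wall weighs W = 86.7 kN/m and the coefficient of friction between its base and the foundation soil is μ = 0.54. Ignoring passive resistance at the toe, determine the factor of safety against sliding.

K_a = tan²(45° − 29.4°/2) = 0.3415.
P_a = ½K_aγH² = 0.5×0.3415×21.0×2.6² = 24.24 kN/m, acting at H/3 = 0.8667 m above the base.
FS_sliding = μW / P_a = 0.54×86.7 / 24.24 = 1.932.

1.93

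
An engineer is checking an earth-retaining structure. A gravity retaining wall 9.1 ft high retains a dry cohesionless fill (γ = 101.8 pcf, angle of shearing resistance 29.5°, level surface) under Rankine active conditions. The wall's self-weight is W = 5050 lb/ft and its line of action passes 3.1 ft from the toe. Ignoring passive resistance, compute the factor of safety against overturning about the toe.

K_a = tan²(45° − 29.5°/2) = 0.3401.
P_a = ½K_aγH² = 0.5×0.3401×101.8×9.1² = 1434 lb/ft, acting at H/3 = 3.033 ft above the base.
Overturning moment M_o = P_a × H/3 = 1434 × 3.033 = 4348.
Resisting moment M_r = W × 3.1 = 5050 × 3.1 = 15660.
FS_overturning = M_r/M_o = 15660/4348 = 3.600.

3.60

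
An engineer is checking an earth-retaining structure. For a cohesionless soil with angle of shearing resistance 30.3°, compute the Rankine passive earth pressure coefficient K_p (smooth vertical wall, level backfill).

K_p = (1 + sin φ)/(1 − sin φ) = tan²(45° + 30.3°/2) = 3.037.

3.04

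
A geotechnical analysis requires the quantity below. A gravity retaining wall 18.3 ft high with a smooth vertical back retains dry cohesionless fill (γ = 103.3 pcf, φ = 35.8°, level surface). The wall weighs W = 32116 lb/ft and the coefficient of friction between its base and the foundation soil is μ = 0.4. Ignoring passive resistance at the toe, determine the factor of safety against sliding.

2.84

K_a = tan²(45° − 35.8°/2) = 0.2619.
P_a = ½K_aγH² = 0.5×0.2619×103.3×18.3² = 4529 lb/ft, acting at H/3 = 6.100 ft above the base.
FS_sliding = μW / P_a = 0.4×32116 / 4529 = 2.836.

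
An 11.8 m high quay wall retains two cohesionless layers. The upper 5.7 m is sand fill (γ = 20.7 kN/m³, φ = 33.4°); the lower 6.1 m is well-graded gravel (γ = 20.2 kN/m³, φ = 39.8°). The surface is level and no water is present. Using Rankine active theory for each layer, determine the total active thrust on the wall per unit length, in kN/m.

K_a1 = tan²(45°−33.4°/2) = 0.2899; K_a2 = tan²(45°−39.8°/2) = 0.2194.
Layer 1: σ at base = K_a1 γ₁ h₁ = 34.21 kPa; P₁ = ½×34.21×5.7 = 97.49.
Layer 2: σ_v at top = γ₁h₁ = 118.0; σ_h top = K_a2×118.0 = 25.89; σ_h base = K_a2×(118.0+20.2×6.1) = 52.93.
P₂ = ½(25.89+52.93)×6.1 = 240.4. Total P_a = 97.49+240.4 = 337.9 kN/m.

338 kN/m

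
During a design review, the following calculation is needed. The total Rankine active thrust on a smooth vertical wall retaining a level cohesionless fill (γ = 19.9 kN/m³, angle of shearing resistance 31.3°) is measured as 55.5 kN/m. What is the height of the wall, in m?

K_a = 0.3162. P_a = ½ K_a γ H² ⇒ H = √(2P_a/(K_a γ)).
H = √(2×55.5/(0.3162×19.9)) = 4.200 m.

4.20 m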